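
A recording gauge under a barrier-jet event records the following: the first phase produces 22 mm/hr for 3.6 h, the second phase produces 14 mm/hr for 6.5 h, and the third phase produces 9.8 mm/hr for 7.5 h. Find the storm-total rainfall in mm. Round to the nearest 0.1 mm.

total ≈ 243.7 mm

Total = Σ Rᵢ Δtᵢ = 22 × 3.6 + 14 × 6.5 + 9.8 × 7.5
      = 79.2 + 91 + 73.5 = 243.7 mm.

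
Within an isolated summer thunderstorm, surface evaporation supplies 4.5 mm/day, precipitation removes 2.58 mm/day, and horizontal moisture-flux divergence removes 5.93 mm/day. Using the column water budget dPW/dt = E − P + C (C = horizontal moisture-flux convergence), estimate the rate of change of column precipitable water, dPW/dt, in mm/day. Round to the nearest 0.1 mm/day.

dPW/dt = E − P + C = 4.5 − 2.58 + (-5.93) = -4.0 mm/day.

dPW/dt ≈ -4.0 mm/day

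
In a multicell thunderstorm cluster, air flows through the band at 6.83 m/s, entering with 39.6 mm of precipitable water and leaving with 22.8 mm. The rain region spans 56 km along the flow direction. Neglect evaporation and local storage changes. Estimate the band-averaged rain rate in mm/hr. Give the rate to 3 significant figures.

R ≈ 7.38 mm/hr

Column moisture flux per unit crosswind length is F = V × PW.
Inflow: F_in = 6.83 × 39.6 = 270.468 mm·m/s
Outflow: F_out = 6.83 × 22.8 = 155.724 mm·m/s
Steady-state rate R = (F_in − F_out)/L = (270.468 − 155.724) / 56000 m = 2.049e-03 mm/s.
R = 2.049e-03 × 3600 = 7.38 mm/hr.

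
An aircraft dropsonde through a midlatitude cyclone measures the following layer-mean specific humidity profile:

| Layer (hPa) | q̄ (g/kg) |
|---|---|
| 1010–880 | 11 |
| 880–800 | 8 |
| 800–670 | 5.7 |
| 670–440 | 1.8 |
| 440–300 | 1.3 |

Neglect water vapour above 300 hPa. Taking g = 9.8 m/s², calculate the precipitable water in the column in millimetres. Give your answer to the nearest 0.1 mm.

Precipitable water is the column-integrated vapour mass per unit area: PW = (1/g) Σ q̄ Δp, with q in kg/kg and Δp in Pa (1 kg/m² of water = 1 mm).
Layer 1010–880 hPa: Δp = 130 hPa = 13000 Pa, q̄ = 0.011 kg/kg → 0.011 × 13000 / 9.8 = 14.59 mm
Layer 880–800 hPa: Δp = 80 hPa = 8000 Pa, q̄ = 0.008 kg/kg → 0.008 × 8000 / 9.8 = 6.53 mm
Layer 800–670 hPa: Δp = 130 hPa = 13000 Pa, q̄ = 0.0057 kg/kg → 0.0057 × 13000 / 9.8 = 7.56 mm
Layer 670–440 hPa: Δp = 230 hPa = 23000 Pa, q̄ = 0.0018 kg/kg → 0.0018 × 23000 / 9.8 = 4.22 mm
Layer 440–300 hPa: Δp = 140 hPa = 14000 Pa, q̄ = 0.0013 kg/kg → 0.0013 × 14000 / 9.8 = 1.86 mm
PW = 14.59 + 6.53 + 7.56 + 4.22 + 1.86 = 34.76 ≈ 34.8 mm.

PW ≈ 34.8 mm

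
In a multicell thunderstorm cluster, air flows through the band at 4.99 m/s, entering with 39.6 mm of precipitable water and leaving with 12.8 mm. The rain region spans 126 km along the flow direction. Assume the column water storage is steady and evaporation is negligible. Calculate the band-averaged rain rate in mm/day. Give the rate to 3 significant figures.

Column moisture flux per unit crosswind length is F = V × PW.
Inflow: F_in = 4.99 × 39.6 = 197.604 mm·m/s
Outflow: F_out = 4.99 × 12.8 = 63.872 mm·m/s
Steady-state rate R = (F_in − F_out)/L = (197.604 − 63.872) / 126000 m = 1.061e-03 mm/s.
R = 1.061e-03 × 3600 × 24 = 91.7 mm/day.

R ≈ 91.7 mm/day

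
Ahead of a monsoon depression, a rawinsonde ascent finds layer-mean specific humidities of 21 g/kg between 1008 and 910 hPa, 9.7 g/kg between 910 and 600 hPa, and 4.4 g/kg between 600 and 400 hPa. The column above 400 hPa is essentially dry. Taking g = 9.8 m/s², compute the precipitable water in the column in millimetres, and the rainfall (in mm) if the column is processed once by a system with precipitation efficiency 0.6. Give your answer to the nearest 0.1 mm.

Precipitable water is the column-integrated vapour mass per unit area: PW = (1/g) Σ q̄ Δp, with q in kg/kg and Δp in Pa (1 kg/m² of water = 1 mm).
Layer 1008–910 hPa: Δp = 98 hPa = 9800 Pa, q̄ = 0.021 kg/kg → 0.021 × 9800 / 9.8 = 21.00 mm
Layer 910–600 hPa: Δp = 310 hPa = 31000 Pa, q̄ = 0.0097 kg/kg → 0.0097 × 31000 / 9.8 = 30.68 mm
Layer 600–400 hPa: Δp = 200 hPa = 20000 Pa, q̄ = 0.0044 kg/kg → 0.0044 × 20000 / 9.8 = 8.98 mm
PW = 21.00 + 30.68 + 8.98 = 60.66 ≈ 60.7 mm.
Rainfall = ε × PW = 0.6 × 60.7 = 36.4 mm.

PW ≈ 60.7 mm; rainfall ≈ 36.4 mm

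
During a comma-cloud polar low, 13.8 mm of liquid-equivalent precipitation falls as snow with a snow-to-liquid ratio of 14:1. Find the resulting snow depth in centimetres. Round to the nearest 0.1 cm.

snow depth ≈ 19.3 cm

Snow depth = liquid × ratio = 13.8 mm × 14 = 193.2 mm = 19.3 cm.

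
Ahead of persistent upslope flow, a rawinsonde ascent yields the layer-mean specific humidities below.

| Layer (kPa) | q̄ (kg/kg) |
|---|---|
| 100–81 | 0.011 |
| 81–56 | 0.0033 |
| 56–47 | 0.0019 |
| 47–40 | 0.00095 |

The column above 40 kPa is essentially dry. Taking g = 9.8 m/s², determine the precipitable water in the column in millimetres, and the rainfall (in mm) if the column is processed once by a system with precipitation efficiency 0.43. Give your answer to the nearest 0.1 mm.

Precipitable water is the column-integrated vapour mass per unit area: PW = (1/g) Σ q̄ Δp, with q in kg/kg and Δp in Pa (1 kg/m² of water = 1 mm).
Layer 100–81 kPa: Δp = 190 hPa = 19000 Pa, q̄ = 0.011 kg/kg → 0.011 × 19000 / 9.8 = 21.33 mm
Layer 81–56 kPa: Δp = 250 hPa = 25000 Pa, q̄ = 0.0033 kg/kg → 0.0033 × 25000 / 9.8 = 8.42 mm
Layer 56–47 kPa: Δp = 90 hPa = 9000 Pa, q̄ = 0.0019 kg/kg → 0.0019 × 9000 / 9.8 = 1.74 mm
Layer 47–40 kPa: Δp = 70 hPa = 7000 Pa, q̄ = 0.00095 kg/kg → 0.00095 × 7000 / 9.8 = 0.68 mm
PW = 21.33 + 8.42 + 1.74 + 0.68 = 32.17 ≈ 32.2 mm.
Rainfall = ε × PW = 0.43 × 32.2 = 13.8 mm.

PW ≈ 32.2 mm; rainfall ≈ 13.8 mm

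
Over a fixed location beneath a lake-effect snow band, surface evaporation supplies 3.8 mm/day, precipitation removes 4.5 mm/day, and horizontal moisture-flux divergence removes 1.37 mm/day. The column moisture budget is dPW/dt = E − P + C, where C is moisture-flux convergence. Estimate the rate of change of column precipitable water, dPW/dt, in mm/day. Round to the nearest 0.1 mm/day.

dPW/dt ≈ -2.1 mm/day

dPW/dt = E − P + C = 3.8 − 4.5 + (-1.37) = -2.1 mm/day.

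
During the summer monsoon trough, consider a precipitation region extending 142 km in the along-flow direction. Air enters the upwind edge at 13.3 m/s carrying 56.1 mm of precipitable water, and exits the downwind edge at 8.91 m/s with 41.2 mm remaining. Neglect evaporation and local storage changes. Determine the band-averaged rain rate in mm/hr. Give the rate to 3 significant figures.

Column moisture flux per unit crosswind length is F = V × PW.
Inflow: F_in = 13.3 × 56.1 = 746.13 mm·m/s
Outflow: F_out = 8.91 × 41.2 = 367.092 mm·m/s
Steady-state rate R = (F_in − F_out)/L = (746.13 − 367.092) / 142000 m = 2.669e-03 mm/s.
R = 2.669e-03 × 3600 = 9.61 mm/hr.

R ≈ 9.61 mm/hr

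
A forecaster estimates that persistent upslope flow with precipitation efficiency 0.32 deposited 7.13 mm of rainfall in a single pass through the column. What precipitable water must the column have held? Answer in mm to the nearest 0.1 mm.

PW = rainfall / ε = 7.13 / 0.32 = 22.3 mm.

PW ≈ 22.3 mm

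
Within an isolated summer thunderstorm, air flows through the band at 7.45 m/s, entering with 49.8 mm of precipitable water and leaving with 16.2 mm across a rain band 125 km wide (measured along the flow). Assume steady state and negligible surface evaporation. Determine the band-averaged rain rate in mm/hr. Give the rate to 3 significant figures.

Column moisture flux per unit crosswind length is F = V × PW.
Inflow: F_in = 7.45 × 49.8 = 371.01 mm·m/s
Outflow: F_out = 7.45 × 16.2 = 120.69 mm·m/s
Steady-state rate R = (F_in − F_out)/L = (371.01 − 120.69) / 125000 m = 2.003e-03 mm/s.
R = 2.003e-03 × 3600 = 7.21 mm/hr.

R ≈ 7.21 mm/hr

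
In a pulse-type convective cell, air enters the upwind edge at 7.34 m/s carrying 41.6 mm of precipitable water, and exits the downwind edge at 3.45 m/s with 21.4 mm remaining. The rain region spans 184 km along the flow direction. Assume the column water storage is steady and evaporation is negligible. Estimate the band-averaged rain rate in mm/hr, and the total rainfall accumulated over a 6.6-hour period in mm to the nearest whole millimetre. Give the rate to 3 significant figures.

R ≈ 4.53 mm/hr; total ≈ 30 mm

Column moisture flux per unit crosswind length is F = V × PW.
Inflow: F_in = 7.34 × 41.6 = 305.344 mm·m/s
Outflow: F_out = 3.45 × 21.4 = 73.83 mm·m/s
Steady-state rate R = (F_in − F_out)/L = (305.344 − 73.83) / 184000 m = 1.258e-03 mm/s.
R = 1.258e-03 × 3600 = 4.53 mm/hr.
Over 6.6 h: total = 4.53 × 6.6 = 29.898 ≈ 30 mm.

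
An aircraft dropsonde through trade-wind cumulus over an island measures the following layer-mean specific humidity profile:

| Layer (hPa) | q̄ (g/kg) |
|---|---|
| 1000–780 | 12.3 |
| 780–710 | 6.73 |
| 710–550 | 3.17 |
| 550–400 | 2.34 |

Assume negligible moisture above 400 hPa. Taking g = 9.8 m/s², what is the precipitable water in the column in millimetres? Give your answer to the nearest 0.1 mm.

PW ≈ 41.2 mm

Precipitable water is the column-integrated vapour mass per unit area: PW = (1/g) Σ q̄ Δp, with q in kg/kg and Δp in Pa (1 kg/m² of water = 1 mm).
Layer 1000–780 hPa: Δp = 220 hPa = 22000 Pa, q̄ = 0.0123 kg/kg → 0.0123 × 22000 / 9.8 = 27.61 mm
Layer 780–710 hPa: Δp = 70 hPa = 7000 Pa, q̄ = 0.00673 kg/kg → 0.00673 × 7000 / 9.8 = 4.81 mm
Layer 710–550 hPa: Δp = 160 hPa = 16000 Pa, q̄ = 0.00317 kg/kg → 0.00317 × 16000 / 9.8 = 5.18 mm
Layer 550–400 hPa: Δp = 150 hPa = 15000 Pa, q̄ = 0.00234 kg/kg → 0.00234 × 15000 / 9.8 = 3.58 mm
PW = 27.61 + 4.81 + 5.18 + 3.58 = 41.18 ≈ 41.2 mm.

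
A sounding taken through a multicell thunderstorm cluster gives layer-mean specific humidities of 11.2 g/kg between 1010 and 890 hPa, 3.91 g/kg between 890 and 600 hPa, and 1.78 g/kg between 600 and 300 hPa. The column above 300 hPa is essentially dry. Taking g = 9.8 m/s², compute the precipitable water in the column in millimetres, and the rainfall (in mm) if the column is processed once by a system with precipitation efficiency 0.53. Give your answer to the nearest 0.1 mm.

PW ≈ 30.7 mm; rainfall ≈ 16.3 mm

Precipitable water is the column-integrated vapour mass per unit area: PW = (1/g) Σ q̄ Δp, with q in kg/kg and Δp in Pa (1 kg/m² of water = 1 mm).
Layer 1010–890 hPa: Δp = 120 hPa = 12000 Pa, q̄ = 0.0112 kg/kg → 0.0112 × 12000 / 9.8 = 13.71 mm
Layer 890–600 hPa: Δp = 290 hPa = 29000 Pa, q̄ = 0.00391 kg/kg → 0.00391 × 29000 / 9.8 = 11.57 mm
Layer 600–300 hPa: Δp = 300 hPa = 30000 Pa, q̄ = 0.00178 kg/kg → 0.00178 × 30000 / 9.8 = 5.45 mm
PW = 13.71 + 11.57 + 5.45 = 30.73 ≈ 30.7 mm.
Rainfall = ε × PW = 0.53 × 30.7 = 16.3 mm.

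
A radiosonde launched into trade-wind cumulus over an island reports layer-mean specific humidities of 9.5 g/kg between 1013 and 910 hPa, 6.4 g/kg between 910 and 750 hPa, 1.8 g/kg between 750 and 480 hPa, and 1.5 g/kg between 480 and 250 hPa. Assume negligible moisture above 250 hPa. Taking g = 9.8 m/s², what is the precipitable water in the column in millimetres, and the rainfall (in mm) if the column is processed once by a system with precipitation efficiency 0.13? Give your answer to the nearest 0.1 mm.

Precipitable water is the column-integrated vapour mass per unit area: PW = (1/g) Σ q̄ Δp, with q in kg/kg and Δp in Pa (1 kg/m² of water = 1 mm).
Layer 1013–910 hPa: Δp = 103 hPa = 10300 Pa, q̄ = 0.0095 kg/kg → 0.0095 × 10300 / 9.8 = 9.98 mm
Layer 910–750 hPa: Δp = 160 hPa = 16000 Pa, q̄ = 0.0064 kg/kg → 0.0064 × 16000 / 9.8 = 10.45 mm
Layer 750–480 hPa: Δp = 270 hPa = 27000 Pa, q̄ = 0.0018 kg/kg → 0.0018 × 27000 / 9.8 = 4.96 mm
Layer 480–250 hPa: Δp = 230 hPa = 23000 Pa, q̄ = 0.0015 kg/kg → 0.0015 × 23000 / 9.8 = 3.52 mm
PW = 9.98 + 10.45 + 4.96 + 3.52 = 28.91 ≈ 28.9 mm.
Rainfall = ε × PW = 0.13 × 28.9 = 3.8 mm.

PW ≈ 28.9 mm; rainfall ≈ 3.8 mm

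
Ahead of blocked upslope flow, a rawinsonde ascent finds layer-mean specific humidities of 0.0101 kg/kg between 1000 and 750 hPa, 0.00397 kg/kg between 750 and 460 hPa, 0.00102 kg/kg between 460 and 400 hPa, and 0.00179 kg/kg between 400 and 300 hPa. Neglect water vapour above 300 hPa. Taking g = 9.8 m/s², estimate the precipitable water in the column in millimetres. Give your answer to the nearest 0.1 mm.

Precipitable water is the column-integrated vapour mass per unit area: PW = (1/g) Σ q̄ Δp, with q in kg/kg and Δp in Pa (1 kg/m² of water = 1 mm).
Layer 1000–750 hPa: Δp = 250 hPa = 25000 Pa, q̄ = 0.0101 kg/kg → 0.0101 × 25000 / 9.8 = 25.77 mm
Layer 750–460 hPa: Δp = 290 hPa = 29000 Pa, q̄ = 0.00397 kg/kg → 0.00397 × 29000 / 9.8 = 11.75 mm
Layer 460–400 hPa: Δp = 60 hPa = 6000 Pa, q̄ = 0.00102 kg/kg → 0.00102 × 6000 / 9.8 = 0.62 mm
Layer 400–300 hPa: Δp = 100 hPa = 10000 Pa, q̄ = 0.00179 kg/kg → 0.00179 × 10000 / 9.8 = 1.83 mm
PW = 25.77 + 11.75 + 0.62 + 1.83 = 39.97 ≈ 40.0 mm.

PW ≈ 40.0 mm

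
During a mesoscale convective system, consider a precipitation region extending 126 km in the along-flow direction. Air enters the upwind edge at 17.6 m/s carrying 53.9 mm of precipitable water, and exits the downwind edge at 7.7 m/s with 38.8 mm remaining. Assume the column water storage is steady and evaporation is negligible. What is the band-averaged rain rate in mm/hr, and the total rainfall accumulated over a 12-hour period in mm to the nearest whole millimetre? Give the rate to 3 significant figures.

Column moisture flux per unit crosswind length is F = V × PW.
Inflow: F_in = 17.6 × 53.9 = 948.64 mm·m/s
Outflow: F_out = 7.7 × 38.8 = 298.76 mm·m/s
Steady-state rate R = (F_in − F_out)/L = (948.64 − 298.76) / 126000 m = 5.158e-03 mm/s.
R = 5.158e-03 × 3600 = 18.6 mm/hr.
Over 12 h: total = 18.6 × 12 = 223.2 ≈ 223 mm.

R ≈ 18.6 mm/hr; total ≈ 223 mm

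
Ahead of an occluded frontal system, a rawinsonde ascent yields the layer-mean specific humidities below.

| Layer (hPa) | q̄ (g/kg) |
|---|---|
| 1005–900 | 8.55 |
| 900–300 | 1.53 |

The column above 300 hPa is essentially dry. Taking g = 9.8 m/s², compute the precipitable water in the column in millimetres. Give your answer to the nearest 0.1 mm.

Precipitable water is the column-integrated vapour mass per unit area: PW = (1/g) Σ q̄ Δp, with q in kg/kg and Δp in Pa (1 kg/m² of water = 1 mm).
Layer 1005–900 hPa: Δp = 105 hPa = 10500 Pa, q̄ = 0.00855 kg/kg → 0.00855 × 10500 / 9.8 = 9.16 mm
Layer 900–300 hPa: Δp = 600 hPa = 60000 Pa, q̄ = 0.00153 kg/kg → 0.00153 × 60000 / 9.8 = 9.37 mm
PW = 9.16 + 9.37 = 18.53 ≈ 18.5 mm.

PW ≈ 18.5 mm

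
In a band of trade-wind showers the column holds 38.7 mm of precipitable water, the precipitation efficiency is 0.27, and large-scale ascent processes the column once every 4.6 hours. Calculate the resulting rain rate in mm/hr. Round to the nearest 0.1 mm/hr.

R ≈ 2.3 mm/hr

Each overturning extracts ε × PW = 0.27 × 38.7 = 10.449 mm.
Rate = ε·PW / τ = 10.449 / 4.6 h = 2.3 mm/hr.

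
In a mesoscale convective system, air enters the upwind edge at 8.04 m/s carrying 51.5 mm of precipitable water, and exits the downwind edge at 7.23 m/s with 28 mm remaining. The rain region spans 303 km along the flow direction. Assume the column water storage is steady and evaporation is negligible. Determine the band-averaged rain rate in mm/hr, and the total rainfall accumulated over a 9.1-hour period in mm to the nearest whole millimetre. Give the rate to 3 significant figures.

R ≈ 2.51 mm/hr; total ≈ 23 mm

Column moisture flux per unit crosswind length is F = V × PW.
Inflow: F_in = 8.04 × 51.5 = 414.06 mm·m/s
Outflow: F_out = 7.23 × 28 = 202.44 mm·m/s
Steady-state rate R = (F_in − F_out)/L = (414.06 − 202.44) / 303000 m = 6.984e-04 mm/s.
R = 6.984e-04 × 3600 = 2.51 mm/hr.
Over 9.1 h: total = 2.51 × 9.1 = 22.841 ≈ 23 mm.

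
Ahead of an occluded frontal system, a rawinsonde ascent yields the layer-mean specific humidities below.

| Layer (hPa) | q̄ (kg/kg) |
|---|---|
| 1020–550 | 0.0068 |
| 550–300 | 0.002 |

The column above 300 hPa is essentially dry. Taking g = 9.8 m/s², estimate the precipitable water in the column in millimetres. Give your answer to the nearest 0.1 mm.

PW ≈ 37.7 mm

Precipitable water is the column-integrated vapour mass per unit area: PW = (1/g) Σ q̄ Δp, with q in kg/kg and Δp in Pa (1 kg/m² of water = 1 mm).
Layer 1020–550 hPa: Δp = 470 hPa = 47000 Pa, q̄ = 0.0068 kg/kg → 0.0068 × 47000 / 9.8 = 32.61 mm
Layer 550–300 hPa: Δp = 250 hPa = 25000 Pa, q̄ = 0.002 kg/kg → 0.002 × 25000 / 9.8 = 5.10 mm
PW = 32.61 + 5.10 = 37.71 ≈ 37.7 mm.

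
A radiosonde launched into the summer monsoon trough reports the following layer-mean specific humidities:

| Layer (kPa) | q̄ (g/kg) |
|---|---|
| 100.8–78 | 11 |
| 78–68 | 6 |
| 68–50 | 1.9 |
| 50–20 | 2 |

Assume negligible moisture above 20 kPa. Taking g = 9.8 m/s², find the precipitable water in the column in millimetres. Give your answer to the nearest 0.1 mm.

Precipitable water is the column-integrated vapour mass per unit area: PW = (1/g) Σ q̄ Δp, with q in kg/kg and Δp in Pa (1 kg/m² of water = 1 mm).
Layer 100.8–78 kPa: Δp = 228 hPa = 22800 Pa, q̄ = 0.011 kg/kg → 0.011 × 22800 / 9.8 = 25.59 mm
Layer 78–68 kPa: Δp = 100 hPa = 10000 Pa, q̄ = 0.006 kg/kg → 0.006 × 10000 / 9.8 = 6.12 mm
Layer 68–50 kPa: Δp = 180 hPa = 18000 Pa, q̄ = 0.0019 kg/kg → 0.0019 × 18000 / 9.8 = 3.49 mm
Layer 50–20 kPa: Δp = 300 hPa = 30000 Pa, q̄ = 0.002 kg/kg → 0.002 × 30000 / 9.8 = 6.12 mm
PW = 25.59 + 6.12 + 3.49 + 6.12 = 41.32 ≈ 41.3 mm.

PW ≈ 41.3 mm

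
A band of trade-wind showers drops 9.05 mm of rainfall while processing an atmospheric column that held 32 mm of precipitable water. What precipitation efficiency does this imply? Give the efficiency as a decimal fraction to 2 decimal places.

ε = rainfall / PW = 9.05 / 32 = 0.28.

ε ≈ 0.28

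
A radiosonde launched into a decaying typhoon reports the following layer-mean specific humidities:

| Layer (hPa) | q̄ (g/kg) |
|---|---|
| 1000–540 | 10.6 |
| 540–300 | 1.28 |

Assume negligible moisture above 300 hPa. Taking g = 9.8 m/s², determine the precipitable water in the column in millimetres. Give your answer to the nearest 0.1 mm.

PW ≈ 52.9 mm

Precipitable water is the column-integrated vapour mass per unit area: PW = (1/g) Σ q̄ Δp, with q in kg/kg and Δp in Pa (1 kg/m² of water = 1 mm).
Layer 1000–540 hPa: Δp = 460 hPa = 46000 Pa, q̄ = 0.0106 kg/kg → 0.0106 × 46000 / 9.8 = 49.76 mm
Layer 540–300 hPa: Δp = 240 hPa = 24000 Pa, q̄ = 0.00128 kg/kg → 0.00128 × 24000 / 9.8 = 3.13 mm
PW = 49.76 + 3.13 = 52.89 ≈ 52.9 mm.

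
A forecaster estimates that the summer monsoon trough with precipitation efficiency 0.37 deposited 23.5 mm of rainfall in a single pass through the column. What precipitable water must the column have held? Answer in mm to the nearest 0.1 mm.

PW ≈ 63.5 mm

PW = rainfall / ε = 23.5 / 0.37 = 63.5 mm.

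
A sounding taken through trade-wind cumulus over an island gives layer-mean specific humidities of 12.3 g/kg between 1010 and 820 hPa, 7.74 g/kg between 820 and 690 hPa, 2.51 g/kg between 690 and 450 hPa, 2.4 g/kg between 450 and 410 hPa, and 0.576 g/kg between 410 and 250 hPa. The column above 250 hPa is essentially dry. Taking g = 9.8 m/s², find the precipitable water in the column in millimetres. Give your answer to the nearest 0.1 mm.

Precipitable water is the column-integrated vapour mass per unit area: PW = (1/g) Σ q̄ Δp, with q in kg/kg and Δp in Pa (1 kg/m² of water = 1 mm).
Layer 1010–820 hPa: Δp = 190 hPa = 19000 Pa, q̄ = 0.0123 kg/kg → 0.0123 × 19000 / 9.8 = 23.85 mm
Layer 820–690 hPa: Δp = 130 hPa = 13000 Pa, q̄ = 0.00774 kg/kg → 0.00774 × 13000 / 9.8 = 10.27 mm
Layer 690–450 hPa: Δp = 240 hPa = 24000 Pa, q̄ = 0.00251 kg/kg → 0.00251 × 24000 / 9.8 = 6.15 mm
Layer 450–410 hPa: Δp = 40 hPa = 4000 Pa, q̄ = 0.0024 kg/kg → 0.0024 × 4000 / 9.8 = 0.98 mm
Layer 410–250 hPa: Δp = 160 hPa = 16000 Pa, q̄ = 0.000576 kg/kg → 0.000576 × 16000 / 9.8 = 0.94 mm
PW = 23.85 + 10.27 + 6.15 + 0.98 + 0.94 = 42.19 ≈ 42.2 mm.

PW ≈ 42.2 mm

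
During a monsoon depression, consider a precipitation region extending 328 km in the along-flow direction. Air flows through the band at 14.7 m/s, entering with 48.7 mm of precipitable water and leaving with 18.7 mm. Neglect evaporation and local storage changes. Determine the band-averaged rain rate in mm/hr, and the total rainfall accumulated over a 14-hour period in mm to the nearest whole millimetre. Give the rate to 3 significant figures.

Column moisture flux per unit crosswind length is F = V × PW.
Inflow: F_in = 14.7 × 48.7 = 715.89 mm·m/s
Outflow: F_out = 14.7 × 18.7 = 274.89 mm·m/s
Steady-state rate R = (F_in − F_out)/L = (715.89 − 274.89) / 328000 m = 1.345e-03 mm/s.
R = 1.345e-03 × 3600 = 4.84 mm/hr.
Over 14 h: total = 4.84 × 14 = 67.76 ≈ 68 mm.

R ≈ 4.84 mm/hr; total ≈ 68 mm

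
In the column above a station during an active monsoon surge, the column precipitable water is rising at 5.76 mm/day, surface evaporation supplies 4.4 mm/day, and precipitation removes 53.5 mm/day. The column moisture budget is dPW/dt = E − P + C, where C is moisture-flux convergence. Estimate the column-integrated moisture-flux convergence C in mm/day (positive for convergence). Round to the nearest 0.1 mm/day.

dPW/dt = +5.76 mm/day.
C = dPW/dt − E + P = (+5.76) − 4.4 + 53.5 = 54.9 mm/day.

C ≈ 54.9 mm/day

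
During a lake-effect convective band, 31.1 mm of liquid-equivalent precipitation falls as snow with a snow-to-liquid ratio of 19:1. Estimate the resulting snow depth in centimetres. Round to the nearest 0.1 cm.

Snow depth = liquid × ratio = 31.1 mm × 19 = 590.9 mm = 59.1 cm.

snow depth ≈ 59.1 cm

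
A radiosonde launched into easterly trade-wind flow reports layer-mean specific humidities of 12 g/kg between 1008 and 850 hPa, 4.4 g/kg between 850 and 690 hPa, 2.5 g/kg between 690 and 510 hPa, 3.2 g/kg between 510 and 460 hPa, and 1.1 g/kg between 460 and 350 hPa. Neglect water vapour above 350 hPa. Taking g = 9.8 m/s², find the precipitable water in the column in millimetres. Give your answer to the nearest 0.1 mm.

Precipitable water is the column-integrated vapour mass per unit area: PW = (1/g) Σ q̄ Δp, with q in kg/kg and Δp in Pa (1 kg/m² of water = 1 mm).
Layer 1008–850 hPa: Δp = 158 hPa = 15800 Pa, q̄ = 0.012 kg/kg → 0.012 × 15800 / 9.8 = 19.35 mm
Layer 850–690 hPa: Δp = 160 hPa = 16000 Pa, q̄ = 0.0044 kg/kg → 0.0044 × 16000 / 9.8 = 7.18 mm
Layer 690–510 hPa: Δp = 180 hPa = 18000 Pa, q̄ = 0.0025 kg/kg → 0.0025 × 18000 / 9.8 = 4.59 mm
Layer 510–460 hPa: Δp = 50 hPa = 5000 Pa, q̄ = 0.0032 kg/kg → 0.0032 × 5000 / 9.8 = 1.63 mm
Layer 460–350 hPa: Δp = 110 hPa = 11000 Pa, q̄ = 0.0011 kg/kg → 0.0011 × 11000 / 9.8 = 1.23 mm
PW = 19.35 + 7.18 + 4.59 + 1.63 + 1.23 = 33.98 ≈ 34.0 mm.

PW ≈ 34.0 mm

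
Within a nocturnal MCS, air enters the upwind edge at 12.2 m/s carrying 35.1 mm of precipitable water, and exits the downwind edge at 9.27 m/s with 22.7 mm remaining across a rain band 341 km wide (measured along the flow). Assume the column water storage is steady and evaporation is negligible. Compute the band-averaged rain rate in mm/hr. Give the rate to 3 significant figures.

R ≈ 2.30 mm/hr

Column moisture flux per unit crosswind length is F = V × PW.
Inflow: F_in = 12.2 × 35.1 = 428.22 mm·m/s
Outflow: F_out = 9.27 × 22.7 = 210.429 mm·m/s
Steady-state rate R = (F_in − F_out)/L = (428.22 − 210.429) / 341000 m = 6.387e-04 mm/s.
R = 6.387e-04 × 3600 = 2.30 mm/hr.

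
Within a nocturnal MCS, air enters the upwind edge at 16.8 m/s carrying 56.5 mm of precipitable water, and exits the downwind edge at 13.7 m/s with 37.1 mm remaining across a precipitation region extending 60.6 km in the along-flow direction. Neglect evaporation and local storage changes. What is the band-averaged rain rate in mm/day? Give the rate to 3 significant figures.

R ≈ 629 mm/day

Column moisture flux per unit crosswind length is F = V × PW.
Inflow: F_in = 16.8 × 56.5 = 949.2 mm·m/s
Outflow: F_out = 13.7 × 37.1 = 508.27 mm·m/s
Steady-state rate R = (F_in − F_out)/L = (949.2 − 508.27) / 60600 m = 7.276e-03 mm/s.
R = 7.276e-03 × 3600 × 24 = 629 mm/day.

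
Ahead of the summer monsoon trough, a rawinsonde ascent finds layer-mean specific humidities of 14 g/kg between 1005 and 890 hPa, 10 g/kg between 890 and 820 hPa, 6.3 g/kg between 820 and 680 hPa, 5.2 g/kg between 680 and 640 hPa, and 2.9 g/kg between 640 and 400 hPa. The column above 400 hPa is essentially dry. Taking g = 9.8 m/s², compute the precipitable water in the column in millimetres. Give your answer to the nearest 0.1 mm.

Precipitable water is the column-integrated vapour mass per unit area: PW = (1/g) Σ q̄ Δp, with q in kg/kg and Δp in Pa (1 kg/m² of water = 1 mm).
Layer 1005–890 hPa: Δp = 115 hPa = 11500 Pa, q̄ = 0.014 kg/kg → 0.014 × 11500 / 9.8 = 16.43 mm
Layer 890–820 hPa: Δp = 70 hPa = 7000 Pa, q̄ = 0.01 kg/kg → 0.01 × 7000 / 9.8 = 7.14 mm
Layer 820–680 hPa: Δp = 140 hPa = 14000 Pa, q̄ = 0.0063 kg/kg → 0.0063 × 14000 / 9.8 = 9.00 mm
Layer 680–640 hPa: Δp = 40 hPa = 4000 Pa, q̄ = 0.0052 kg/kg → 0.0052 × 4000 / 9.8 = 2.12 mm
Layer 640–400 hPa: Δp = 240 hPa = 24000 Pa, q̄ = 0.0029 kg/kg → 0.0029 × 24000 / 9.8 = 7.10 mm
PW = 16.43 + 7.14 + 9.00 + 2.12 + 7.10 = 41.79 ≈ 41.8 mm.

PW ≈ 41.8 mm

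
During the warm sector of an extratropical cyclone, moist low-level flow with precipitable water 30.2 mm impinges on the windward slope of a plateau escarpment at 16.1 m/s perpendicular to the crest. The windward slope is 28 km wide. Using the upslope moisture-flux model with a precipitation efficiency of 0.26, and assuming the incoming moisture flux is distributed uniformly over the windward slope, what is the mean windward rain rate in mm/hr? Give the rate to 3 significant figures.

R ≈ 16.3 mm/hr

Incoming column moisture flux per unit ridge length: F = V × PW = 16.1 × 30.2 = 486.22 mm·m/s.
Spread over the 28 km slope with efficiency ε = 0.26: R = ε·F/W = 0.26 × 486.22 / 28000 m = 4.515e-03 mm/s.
R = 4.515e-03 × 3600 = 16.3 mm/hr.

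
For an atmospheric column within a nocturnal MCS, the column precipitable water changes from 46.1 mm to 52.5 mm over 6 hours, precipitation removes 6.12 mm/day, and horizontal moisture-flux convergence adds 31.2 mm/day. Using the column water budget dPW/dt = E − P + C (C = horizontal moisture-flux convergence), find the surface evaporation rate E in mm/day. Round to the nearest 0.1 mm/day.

dPW/dt = (52.5 − 46.1) mm / (6/24 day) = +25.600 mm/day.
E = dPW/dt + P − C = (+25.600) + 6.12 − (31.2) = 0.5 mm/day.

E ≈ 0.5 mm/day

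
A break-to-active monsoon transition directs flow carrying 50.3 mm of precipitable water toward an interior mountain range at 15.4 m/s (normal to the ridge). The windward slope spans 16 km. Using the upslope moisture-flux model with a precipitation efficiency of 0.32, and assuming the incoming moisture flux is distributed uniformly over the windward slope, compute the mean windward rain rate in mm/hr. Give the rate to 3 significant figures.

Incoming column moisture flux per unit ridge length: F = V × PW = 15.4 × 50.3 = 774.62 mm·m/s.
Spread over the 16 km slope with efficiency ε = 0.32: R = ε·F/W = 0.32 × 774.62 / 16000 m = 1.549e-02 mm/s.
R = 1.549e-02 × 3600 = 55.8 mm/hr.

R ≈ 55.8 mm/hr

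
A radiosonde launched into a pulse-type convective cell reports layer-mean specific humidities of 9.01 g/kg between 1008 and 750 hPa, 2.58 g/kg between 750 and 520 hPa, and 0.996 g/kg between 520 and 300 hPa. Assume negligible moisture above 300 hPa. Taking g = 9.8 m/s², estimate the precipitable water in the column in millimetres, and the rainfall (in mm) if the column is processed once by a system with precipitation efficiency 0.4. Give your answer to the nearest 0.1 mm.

Precipitable water is the column-integrated vapour mass per unit area: PW = (1/g) Σ q̄ Δp, with q in kg/kg and Δp in Pa (1 kg/m² of water = 1 mm).
Layer 1008–750 hPa: Δp = 258 hPa = 25800 Pa, q̄ = 0.00901 kg/kg → 0.00901 × 25800 / 9.8 = 23.72 mm
Layer 750–520 hPa: Δp = 230 hPa = 23000 Pa, q̄ = 0.00258 kg/kg → 0.00258 × 23000 / 9.8 = 6.06 mm
Layer 520–300 hPa: Δp = 220 hPa = 22000 Pa, q̄ = 0.000996 kg/kg → 0.000996 × 22000 / 9.8 = 2.24 mm
PW = 23.72 + 6.06 + 2.24 = 32.02 ≈ 32.0 mm.
Rainfall = ε × PW = 0.4 × 32.0 = 12.8 mm.

PW ≈ 32.0 mm; rainfall ≈ 12.8 mm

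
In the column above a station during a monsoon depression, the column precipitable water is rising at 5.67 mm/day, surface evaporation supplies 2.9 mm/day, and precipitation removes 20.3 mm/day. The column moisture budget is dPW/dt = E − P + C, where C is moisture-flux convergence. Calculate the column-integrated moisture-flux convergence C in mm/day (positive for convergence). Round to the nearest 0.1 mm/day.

C ≈ 23.1 mm/day

dPW/dt = +5.67 mm/day.
C = dPW/dt − E + P = (+5.67) − 2.9 + 20.3 = 23.1 mm/day.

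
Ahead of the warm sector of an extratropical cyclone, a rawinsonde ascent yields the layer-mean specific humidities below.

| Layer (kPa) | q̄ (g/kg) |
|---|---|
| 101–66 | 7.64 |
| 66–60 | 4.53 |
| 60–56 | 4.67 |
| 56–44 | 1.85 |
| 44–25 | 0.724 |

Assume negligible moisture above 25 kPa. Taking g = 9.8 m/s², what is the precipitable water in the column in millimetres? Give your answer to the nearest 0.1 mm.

PW ≈ 35.6 mm

Precipitable water is the column-integrated vapour mass per unit area: PW = (1/g) Σ q̄ Δp, with q in kg/kg and Δp in Pa (1 kg/m² of water = 1 mm).
Layer 101–66 kPa: Δp = 350 hPa = 35000 Pa, q̄ = 0.00764 kg/kg → 0.00764 × 35000 / 9.8 = 27.29 mm
Layer 66–60 kPa: Δp = 60 hPa = 6000 Pa, q̄ = 0.00453 kg/kg → 0.00453 × 6000 / 9.8 = 2.77 mm
Layer 60–56 kPa: Δp = 40 hPa = 4000 Pa, q̄ = 0.00467 kg/kg → 0.00467 × 4000 / 9.8 = 1.91 mm
Layer 56–44 kPa: Δp = 120 hPa = 12000 Pa, q̄ = 0.00185 kg/kg → 0.00185 × 12000 / 9.8 = 2.27 mm
Layer 44–25 kPa: Δp = 190 hPa = 19000 Pa, q̄ = 0.000724 kg/kg → 0.000724 × 19000 / 9.8 = 1.40 mm
PW = 27.29 + 2.77 + 1.91 + 2.27 + 1.40 = 35.64 ≈ 35.6 mm.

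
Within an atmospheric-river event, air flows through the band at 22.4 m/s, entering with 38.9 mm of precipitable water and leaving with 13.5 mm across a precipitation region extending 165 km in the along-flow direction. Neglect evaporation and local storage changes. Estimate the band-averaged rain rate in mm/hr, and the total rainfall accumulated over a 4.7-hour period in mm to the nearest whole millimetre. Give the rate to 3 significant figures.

R ≈ 12.4 mm/hr; total ≈ 58 mm

Column moisture flux per unit crosswind length is F = V × PW.
Inflow: F_in = 22.4 × 38.9 = 871.36 mm·m/s
Outflow: F_out = 22.4 × 13.5 = 302.4 mm·m/s
Steady-state rate R = (F_in − F_out)/L = (871.36 − 302.4) / 165000 m = 3.448e-03 mm/s.
R = 3.448e-03 × 3600 = 12.4 mm/hr.
Over 4.7 h: total = 12.4 × 4.7 = 58.28 ≈ 58 mm.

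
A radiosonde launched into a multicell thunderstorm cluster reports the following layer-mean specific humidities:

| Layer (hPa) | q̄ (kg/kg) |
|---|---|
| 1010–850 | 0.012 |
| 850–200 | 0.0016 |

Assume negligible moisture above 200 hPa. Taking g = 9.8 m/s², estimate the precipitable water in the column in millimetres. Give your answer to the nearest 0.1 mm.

Precipitable water is the column-integrated vapour mass per unit area: PW = (1/g) Σ q̄ Δp, with q in kg/kg and Δp in Pa (1 kg/m² of water = 1 mm).
Layer 1010–850 hPa: Δp = 160 hPa = 16000 Pa, q̄ = 0.012 kg/kg → 0.012 × 16000 / 9.8 = 19.59 mm
Layer 850–200 hPa: Δp = 650 hPa = 65000 Pa, q̄ = 0.0016 kg/kg → 0.0016 × 65000 / 9.8 = 10.61 mm
PW = 19.59 + 10.61 = 30.20 ≈ 30.2 mm.

PW ≈ 30.2 mm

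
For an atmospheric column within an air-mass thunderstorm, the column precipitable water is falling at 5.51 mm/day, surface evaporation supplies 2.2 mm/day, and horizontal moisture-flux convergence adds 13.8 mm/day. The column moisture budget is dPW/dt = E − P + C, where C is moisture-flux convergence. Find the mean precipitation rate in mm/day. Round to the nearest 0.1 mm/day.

P ≈ 21.5 mm/day

dPW/dt = -5.51 mm/day.
P = E + C − dPW/dt = 2.2 + (13.8) − (-5.51) = 21.5 mm/day.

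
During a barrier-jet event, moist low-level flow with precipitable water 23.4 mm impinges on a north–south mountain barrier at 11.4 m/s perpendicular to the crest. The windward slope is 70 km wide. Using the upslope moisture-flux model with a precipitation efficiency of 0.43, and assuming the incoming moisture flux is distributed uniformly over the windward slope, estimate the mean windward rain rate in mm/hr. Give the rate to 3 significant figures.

R ≈ 5.90 mm/hr

Incoming column moisture flux per unit ridge length: F = V × PW = 11.4 × 23.4 = 266.76 mm·m/s.
Spread over the 70 km slope with efficiency ε = 0.43: R = ε·F/W = 0.43 × 266.76 / 70000 m = 1.639e-03 mm/s.
R = 1.639e-03 × 3600 = 5.90 mm/hr.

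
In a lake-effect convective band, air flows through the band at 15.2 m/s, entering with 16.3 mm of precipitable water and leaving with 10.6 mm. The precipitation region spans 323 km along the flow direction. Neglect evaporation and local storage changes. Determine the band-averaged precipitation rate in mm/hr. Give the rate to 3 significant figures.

Column moisture flux per unit crosswind length is F = V × PW.
Inflow: F_in = 15.2 × 16.3 = 247.76 mm·m/s
Outflow: F_out = 15.2 × 10.6 = 161.12 mm·m/s
Steady-state rate R = (F_in − F_out)/L = (247.76 − 161.12) / 323000 m = 2.682e-04 mm/s.
R = 2.682e-04 × 3600 = 0.966 mm/hr.

R ≈ 0.966 mm/hr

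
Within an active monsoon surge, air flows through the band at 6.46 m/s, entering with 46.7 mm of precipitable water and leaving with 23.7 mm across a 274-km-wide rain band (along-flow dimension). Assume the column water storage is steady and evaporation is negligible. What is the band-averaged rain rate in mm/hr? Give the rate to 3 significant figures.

R ≈ 1.95 mm/hr

Column moisture flux per unit crosswind length is F = V × PW.
Inflow: F_in = 6.46 × 46.7 = 301.682 mm·m/s
Outflow: F_out = 6.46 × 23.7 = 153.102 mm·m/s
Steady-state rate R = (F_in − F_out)/L = (301.682 − 153.102) / 274000 m = 5.423e-04 mm/s.
R = 5.423e-04 × 3600 = 1.95 mm/hr.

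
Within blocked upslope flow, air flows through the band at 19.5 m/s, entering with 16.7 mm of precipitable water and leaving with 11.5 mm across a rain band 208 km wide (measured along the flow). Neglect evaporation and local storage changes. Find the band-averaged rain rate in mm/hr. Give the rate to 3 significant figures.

Column moisture flux per unit crosswind length is F = V × PW.
Inflow: F_in = 19.5 × 16.7 = 325.65 mm·m/s
Outflow: F_out = 19.5 × 11.5 = 224.25 mm·m/s
Steady-state rate R = (F_in − F_out)/L = (325.65 − 224.25) / 208000 m = 4.875e-04 mm/s.
R = 4.875e-04 × 3600 = 1.75 mm/hr.

R ≈ 1.75 mm/hr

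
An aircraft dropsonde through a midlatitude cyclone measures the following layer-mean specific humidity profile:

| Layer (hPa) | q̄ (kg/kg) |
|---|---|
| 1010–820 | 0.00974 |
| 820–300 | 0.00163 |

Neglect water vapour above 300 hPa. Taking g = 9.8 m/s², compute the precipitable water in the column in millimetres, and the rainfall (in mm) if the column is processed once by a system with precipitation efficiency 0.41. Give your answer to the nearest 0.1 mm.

PW ≈ 27.5 mm; rainfall ≈ 11.3 mm

Precipitable water is the column-integrated vapour mass per unit area: PW = (1/g) Σ q̄ Δp, with q in kg/kg and Δp in Pa (1 kg/m² of water = 1 mm).
Layer 1010–820 hPa: Δp = 190 hPa = 19000 Pa, q̄ = 0.00974 kg/kg → 0.00974 × 19000 / 9.8 = 18.88 mm
Layer 820–300 hPa: Δp = 520 hPa = 52000 Pa, q̄ = 0.00163 kg/kg → 0.00163 × 52000 / 9.8 = 8.65 mm
PW = 18.88 + 8.65 = 27.53 ≈ 27.5 mm.
Rainfall = ε × PW = 0.41 × 27.5 = 11.3 mm.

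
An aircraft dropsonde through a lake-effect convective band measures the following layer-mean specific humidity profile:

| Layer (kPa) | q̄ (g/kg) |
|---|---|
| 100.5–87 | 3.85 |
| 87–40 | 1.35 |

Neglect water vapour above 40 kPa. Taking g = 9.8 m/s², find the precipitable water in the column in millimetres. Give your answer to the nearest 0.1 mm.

PW ≈ 11.8 mm

Precipitable water is the column-integrated vapour mass per unit area: PW = (1/g) Σ q̄ Δp, with q in kg/kg and Δp in Pa (1 kg/m² of water = 1 mm).
Layer 100.5–87 kPa: Δp = 135 hPa = 13500 Pa, q̄ = 0.00385 kg/kg → 0.00385 × 13500 / 9.8 = 5.30 mm
Layer 87–40 kPa: Δp = 470 hPa = 47000 Pa, q̄ = 0.00135 kg/kg → 0.00135 × 47000 / 9.8 = 6.47 mm
PW = 5.30 + 6.47 = 11.77 ≈ 11.8 mm.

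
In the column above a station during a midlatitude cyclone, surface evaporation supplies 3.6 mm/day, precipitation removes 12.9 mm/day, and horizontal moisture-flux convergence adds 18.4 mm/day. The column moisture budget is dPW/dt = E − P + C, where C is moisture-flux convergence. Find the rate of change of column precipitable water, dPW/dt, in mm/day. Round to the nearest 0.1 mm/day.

dPW/dt = E − P + C = 3.6 − 12.9 + (18.4) = 9.1 mm/day.

dPW/dt ≈ 9.1 mm/day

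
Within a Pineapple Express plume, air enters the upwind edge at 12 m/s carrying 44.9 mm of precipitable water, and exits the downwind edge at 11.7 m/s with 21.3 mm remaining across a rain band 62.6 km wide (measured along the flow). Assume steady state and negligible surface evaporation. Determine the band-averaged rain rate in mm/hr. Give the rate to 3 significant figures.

Column moisture flux per unit crosswind length is F = V × PW.
Inflow: F_in = 12 × 44.9 = 538.8 mm·m/s
Outflow: F_out = 11.7 × 21.3 = 249.21 mm·m/s
Steady-state rate R = (F_in − F_out)/L = (538.8 − 249.21) / 62600 m = 4.626e-03 mm/s.
R = 4.626e-03 × 3600 = 16.7 mm/hr.

R ≈ 16.7 mm/hr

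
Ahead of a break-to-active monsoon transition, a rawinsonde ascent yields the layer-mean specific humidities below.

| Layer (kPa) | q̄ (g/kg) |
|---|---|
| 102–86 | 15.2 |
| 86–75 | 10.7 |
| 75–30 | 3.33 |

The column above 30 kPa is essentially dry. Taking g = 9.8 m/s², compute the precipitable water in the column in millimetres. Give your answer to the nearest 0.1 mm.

PW ≈ 52.1 mm

Precipitable water is the column-integrated vapour mass per unit area: PW = (1/g) Σ q̄ Δp, with q in kg/kg and Δp in Pa (1 kg/m² of water = 1 mm).
Layer 102–86 kPa: Δp = 160 hPa = 16000 Pa, q̄ = 0.0152 kg/kg → 0.0152 × 16000 / 9.8 = 24.82 mm
Layer 86–75 kPa: Δp = 110 hPa = 11000 Pa, q̄ = 0.0107 kg/kg → 0.0107 × 11000 / 9.8 = 12.01 mm
Layer 75–30 kPa: Δp = 450 hPa = 45000 Pa, q̄ = 0.00333 kg/kg → 0.00333 × 45000 / 9.8 = 15.29 mm
PW = 24.82 + 12.01 + 15.29 = 52.12 ≈ 52.1 mm.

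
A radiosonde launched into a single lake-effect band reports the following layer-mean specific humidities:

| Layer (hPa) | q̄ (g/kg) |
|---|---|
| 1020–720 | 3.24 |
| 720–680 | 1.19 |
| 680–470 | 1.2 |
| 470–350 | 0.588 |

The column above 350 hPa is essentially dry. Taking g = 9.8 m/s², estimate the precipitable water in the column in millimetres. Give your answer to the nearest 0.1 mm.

Precipitable water is the column-integrated vapour mass per unit area: PW = (1/g) Σ q̄ Δp, with q in kg/kg and Δp in Pa (1 kg/m² of water = 1 mm).
Layer 1020–720 hPa: Δp = 300 hPa = 30000 Pa, q̄ = 0.00324 kg/kg → 0.00324 × 30000 / 9.8 = 9.92 mm
Layer 720–680 hPa: Δp = 40 hPa = 4000 Pa, q̄ = 0.00119 kg/kg → 0.00119 × 4000 / 9.8 = 0.49 mm
Layer 680–470 hPa: Δp = 210 hPa = 21000 Pa, q̄ = 0.0012 kg/kg → 0.0012 × 21000 / 9.8 = 2.57 mm
Layer 470–350 hPa: Δp = 120 hPa = 12000 Pa, q̄ = 0.000588 kg/kg → 0.000588 × 12000 / 9.8 = 0.72 mm
PW = 9.92 + 0.49 + 2.57 + 0.72 = 13.70 ≈ 13.7 mm.

PW ≈ 13.7 mm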